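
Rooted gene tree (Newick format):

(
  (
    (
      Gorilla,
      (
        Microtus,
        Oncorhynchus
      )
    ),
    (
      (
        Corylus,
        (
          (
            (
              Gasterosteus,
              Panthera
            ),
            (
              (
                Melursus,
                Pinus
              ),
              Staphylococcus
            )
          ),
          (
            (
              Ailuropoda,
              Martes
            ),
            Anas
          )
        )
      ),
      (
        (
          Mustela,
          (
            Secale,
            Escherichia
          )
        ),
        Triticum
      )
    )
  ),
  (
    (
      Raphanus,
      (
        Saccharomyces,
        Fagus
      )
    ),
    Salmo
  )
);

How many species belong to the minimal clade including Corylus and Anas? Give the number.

The MRCA of Corylus and Anas is the node subtending (Corylus,(((Gasterosteus,Panthera),((Melursus,Pinus),Staphylococcus)),((Ailuropoda,Martes),Anas))).
That clade contains 9 terminal taxa: Ailuropoda, Anas, Corylus, Gasterosteus, Martes, Melursus, Panthera, Pinus, Staphylococcus.

9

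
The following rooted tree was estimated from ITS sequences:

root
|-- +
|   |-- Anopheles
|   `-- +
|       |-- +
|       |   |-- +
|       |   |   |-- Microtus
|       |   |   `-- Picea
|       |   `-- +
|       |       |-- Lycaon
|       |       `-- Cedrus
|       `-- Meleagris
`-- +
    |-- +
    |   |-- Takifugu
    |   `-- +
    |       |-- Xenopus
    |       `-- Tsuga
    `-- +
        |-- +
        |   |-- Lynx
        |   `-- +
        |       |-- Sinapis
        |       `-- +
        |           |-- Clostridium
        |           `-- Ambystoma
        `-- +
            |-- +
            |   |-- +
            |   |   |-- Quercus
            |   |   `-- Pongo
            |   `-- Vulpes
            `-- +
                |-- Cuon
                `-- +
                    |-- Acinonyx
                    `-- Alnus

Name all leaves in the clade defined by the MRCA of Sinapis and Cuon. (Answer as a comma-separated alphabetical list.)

Acinonyx, Alnus, Ambystoma, Clostridium, Cuon, Lynx, Pongo, Quercus, Sinapis, Vulpes

Tracing Sinapis: it sits inside (Sinapis,(Clostridium,Ambystoma)).
Tracing Cuon: it sits inside (Cuon,(Acinonyx,Alnus)).
The smallest clade enclosing both is ((Lynx,(Sinapis,(Clostridium,Ambystoma))),(((Quercus,Pongo),Vulpes),(Cuon,(Acinonyx,Alnus)))); the answer is its 10 terminal taxa in alphabetical order.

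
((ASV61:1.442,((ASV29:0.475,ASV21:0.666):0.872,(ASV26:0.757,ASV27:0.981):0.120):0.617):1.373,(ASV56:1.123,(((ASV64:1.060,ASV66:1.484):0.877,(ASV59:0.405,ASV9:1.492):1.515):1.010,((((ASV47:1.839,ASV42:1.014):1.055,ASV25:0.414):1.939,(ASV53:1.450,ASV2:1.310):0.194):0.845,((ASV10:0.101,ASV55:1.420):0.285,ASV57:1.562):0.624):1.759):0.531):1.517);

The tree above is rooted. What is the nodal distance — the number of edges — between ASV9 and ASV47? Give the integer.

The MRCA of ASV9 and ASV47 is the node subtending (((ASV64,ASV66),(ASV59,ASV9)),((((ASV47,ASV42),ASV25),(ASV53,ASV2)),((ASV10,ASV55),ASV57))).
From ASV9 up to that node: 3 branches. From ASV47 up to the same node: 5 branches. Total: 3 + 5 = 8.

8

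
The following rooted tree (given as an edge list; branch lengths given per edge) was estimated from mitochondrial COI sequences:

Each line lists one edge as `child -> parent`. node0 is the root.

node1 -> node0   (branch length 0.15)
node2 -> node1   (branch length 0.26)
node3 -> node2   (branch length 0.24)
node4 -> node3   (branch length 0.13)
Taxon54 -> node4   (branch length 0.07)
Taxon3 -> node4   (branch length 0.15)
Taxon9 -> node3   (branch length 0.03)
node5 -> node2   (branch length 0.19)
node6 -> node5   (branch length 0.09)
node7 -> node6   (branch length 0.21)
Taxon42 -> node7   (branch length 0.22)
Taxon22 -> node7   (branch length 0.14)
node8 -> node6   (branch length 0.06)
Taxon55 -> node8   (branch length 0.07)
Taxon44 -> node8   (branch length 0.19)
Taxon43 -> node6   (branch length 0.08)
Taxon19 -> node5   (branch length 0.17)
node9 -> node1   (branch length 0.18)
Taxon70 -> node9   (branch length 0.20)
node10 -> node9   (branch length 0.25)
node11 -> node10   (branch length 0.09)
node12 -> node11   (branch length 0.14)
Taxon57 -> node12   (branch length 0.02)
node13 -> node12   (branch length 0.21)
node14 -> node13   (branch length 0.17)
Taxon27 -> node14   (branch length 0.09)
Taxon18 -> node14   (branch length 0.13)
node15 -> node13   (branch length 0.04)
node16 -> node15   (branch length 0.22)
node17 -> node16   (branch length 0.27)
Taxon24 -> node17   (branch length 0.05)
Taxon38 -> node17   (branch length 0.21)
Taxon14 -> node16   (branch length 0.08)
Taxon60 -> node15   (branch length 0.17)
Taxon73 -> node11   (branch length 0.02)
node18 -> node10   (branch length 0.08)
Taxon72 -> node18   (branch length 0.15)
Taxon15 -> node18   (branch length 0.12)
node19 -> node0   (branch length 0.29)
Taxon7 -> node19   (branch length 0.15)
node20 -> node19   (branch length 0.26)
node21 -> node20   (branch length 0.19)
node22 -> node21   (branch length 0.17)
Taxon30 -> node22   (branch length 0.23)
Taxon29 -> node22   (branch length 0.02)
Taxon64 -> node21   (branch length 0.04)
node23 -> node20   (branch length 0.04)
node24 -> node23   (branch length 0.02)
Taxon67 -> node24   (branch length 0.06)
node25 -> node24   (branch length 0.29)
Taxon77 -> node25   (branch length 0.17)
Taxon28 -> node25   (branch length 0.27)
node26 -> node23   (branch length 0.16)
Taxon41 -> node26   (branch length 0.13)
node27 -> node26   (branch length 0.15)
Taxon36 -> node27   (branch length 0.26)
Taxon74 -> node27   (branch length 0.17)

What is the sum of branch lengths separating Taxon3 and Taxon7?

The path runs Taxon3 → … → MRCA → … → Taxon7; the MRCA is the root of the tree.
Branch lengths along that path: 0.15 + 0.13 + 0.24 + 0.26 + 0.15 + 0.29 + 0.15 = 1.37.

1.37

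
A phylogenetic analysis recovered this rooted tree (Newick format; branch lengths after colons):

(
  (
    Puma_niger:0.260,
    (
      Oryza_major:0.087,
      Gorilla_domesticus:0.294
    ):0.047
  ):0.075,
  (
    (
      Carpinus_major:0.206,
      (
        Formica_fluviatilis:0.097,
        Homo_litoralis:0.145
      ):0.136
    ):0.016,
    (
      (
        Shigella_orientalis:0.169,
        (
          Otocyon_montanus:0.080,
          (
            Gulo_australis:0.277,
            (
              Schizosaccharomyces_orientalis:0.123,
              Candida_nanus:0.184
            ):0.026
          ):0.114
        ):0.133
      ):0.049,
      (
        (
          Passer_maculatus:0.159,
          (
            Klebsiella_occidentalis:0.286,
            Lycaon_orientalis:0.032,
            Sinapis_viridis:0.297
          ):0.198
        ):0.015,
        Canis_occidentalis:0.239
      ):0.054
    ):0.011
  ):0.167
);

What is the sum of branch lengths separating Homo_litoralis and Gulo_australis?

The path runs Homo_litoralis → … → MRCA → … → Gulo_australis; the MRCA is the node subtending ((Carpinus_major,(Formica_fluviatilis,Homo_litoralis)),((Shigella_orientalis,(Otocyon_montanus,(Gulo_australis,(Schizosaccharomyces_orientalis,Candida_nanus)))),((Passer_maculatus,(Klebsiella_occidentalis,Lycaon_orientalis,Sinapis_viridis)),Canis_occidentalis))).
Branch lengths along that path: 0.145 + 0.136 + 0.016 + 0.011 + 0.049 + 0.133 + 0.114 + 0.277 = 0.881.

0.881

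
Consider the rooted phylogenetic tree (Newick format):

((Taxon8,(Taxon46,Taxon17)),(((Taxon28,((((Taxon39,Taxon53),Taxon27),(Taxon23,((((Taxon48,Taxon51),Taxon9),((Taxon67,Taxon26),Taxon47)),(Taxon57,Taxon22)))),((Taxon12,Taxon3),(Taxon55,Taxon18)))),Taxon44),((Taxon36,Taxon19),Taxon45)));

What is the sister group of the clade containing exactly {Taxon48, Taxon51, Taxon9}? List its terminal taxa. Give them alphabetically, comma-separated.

Taxon26, Taxon47, Taxon67

The clade containing exactly {Taxon48, Taxon51, Taxon9} attaches to the tree at the node subtending (((Taxon48,Taxon51),Taxon9),((Taxon67,Taxon26),Taxon47)).
The other lineage descending from that same node — the sister group — is ((Taxon67,Taxon26),Taxon47); its 3 tips in alphabetical order are the answer.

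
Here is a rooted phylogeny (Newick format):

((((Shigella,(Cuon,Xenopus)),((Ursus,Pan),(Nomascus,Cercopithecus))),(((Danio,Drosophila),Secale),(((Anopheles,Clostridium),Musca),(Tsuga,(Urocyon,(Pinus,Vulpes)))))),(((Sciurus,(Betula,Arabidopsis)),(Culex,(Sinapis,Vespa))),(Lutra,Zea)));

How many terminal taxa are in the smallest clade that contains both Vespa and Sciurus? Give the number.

The MRCA of Vespa and Sciurus is the node subtending ((Sciurus,(Betula,Arabidopsis)),(Culex,(Sinapis,Vespa))).
That clade contains 6 terminal taxa: Arabidopsis, Betula, Culex, Sciurus, Sinapis, Vespa.

6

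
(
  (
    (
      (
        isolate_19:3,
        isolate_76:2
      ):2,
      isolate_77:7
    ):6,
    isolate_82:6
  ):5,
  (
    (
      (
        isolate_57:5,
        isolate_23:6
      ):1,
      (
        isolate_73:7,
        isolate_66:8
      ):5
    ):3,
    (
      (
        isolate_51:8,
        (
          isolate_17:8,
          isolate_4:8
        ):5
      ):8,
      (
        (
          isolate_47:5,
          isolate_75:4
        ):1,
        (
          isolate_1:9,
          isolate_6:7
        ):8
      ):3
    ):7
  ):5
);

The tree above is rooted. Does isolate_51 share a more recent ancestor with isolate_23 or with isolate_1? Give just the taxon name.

The MRCA of isolate_51 and isolate_1 subtends ((isolate_51,(isolate_17,isolate_4)),((isolate_47,isolate_75),(isolate_1,isolate_6))) (7 taxa).
The MRCA of isolate_51 and isolate_23 subtends (((isolate_57,isolate_23),(isolate_73,isolate_66)),((isolate_51,(isolate_17,isolate_4)),((isolate_47,isolate_75),(isolate_1,isolate_6)))) (11 taxa).
The first is nested inside the second, so isolate_51 shares a more recent common ancestor with isolate_1.

isolate_1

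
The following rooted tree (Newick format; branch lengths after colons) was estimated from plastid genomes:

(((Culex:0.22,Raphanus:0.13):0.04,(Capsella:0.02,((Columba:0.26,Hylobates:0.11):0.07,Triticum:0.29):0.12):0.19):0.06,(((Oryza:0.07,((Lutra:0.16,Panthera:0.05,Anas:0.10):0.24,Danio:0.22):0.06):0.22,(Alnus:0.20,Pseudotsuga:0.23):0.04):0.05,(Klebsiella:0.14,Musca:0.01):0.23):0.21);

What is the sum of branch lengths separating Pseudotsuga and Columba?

The path runs Pseudotsuga → … → MRCA → … → Columba; the MRCA is the root of the tree.
Branch lengths along that path: 0.23 + 0.04 + 0.05 + 0.21 + 0.06 + 0.19 + 0.12 + 0.07 + 0.26 = 1.23.

1.23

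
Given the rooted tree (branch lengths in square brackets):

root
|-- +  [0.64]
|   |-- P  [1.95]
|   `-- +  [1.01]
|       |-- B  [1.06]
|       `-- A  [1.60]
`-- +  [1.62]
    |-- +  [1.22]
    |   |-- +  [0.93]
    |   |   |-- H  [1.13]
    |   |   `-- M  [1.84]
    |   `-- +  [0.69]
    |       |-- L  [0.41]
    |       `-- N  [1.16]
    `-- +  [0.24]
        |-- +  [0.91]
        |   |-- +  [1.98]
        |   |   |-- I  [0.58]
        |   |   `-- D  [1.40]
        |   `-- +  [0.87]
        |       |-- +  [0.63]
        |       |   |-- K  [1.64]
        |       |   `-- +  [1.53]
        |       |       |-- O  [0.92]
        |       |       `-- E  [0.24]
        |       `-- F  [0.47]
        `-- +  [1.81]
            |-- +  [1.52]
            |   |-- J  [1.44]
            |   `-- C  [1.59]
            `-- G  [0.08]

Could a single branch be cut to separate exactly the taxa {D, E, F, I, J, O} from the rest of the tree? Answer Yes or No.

The MRCA of the listed taxa subtends (((I,D),((K,(O,E)),F)),((J,C),G)).
That clade also contains C, G, K, which are not in the proposed group, so the group is not monophyletic.

No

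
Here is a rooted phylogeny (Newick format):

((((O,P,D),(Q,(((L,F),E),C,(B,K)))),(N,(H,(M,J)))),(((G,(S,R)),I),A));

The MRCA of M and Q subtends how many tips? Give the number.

14

The MRCA of M and Q is the node subtending (((O,P,D),(Q,(((L,F),E),C,(B,K)))),(N,(H,(M,J)))).
That clade contains 14 terminal taxa: B, C, D, E, F, H, J, K, L, M, N, O, P, Q.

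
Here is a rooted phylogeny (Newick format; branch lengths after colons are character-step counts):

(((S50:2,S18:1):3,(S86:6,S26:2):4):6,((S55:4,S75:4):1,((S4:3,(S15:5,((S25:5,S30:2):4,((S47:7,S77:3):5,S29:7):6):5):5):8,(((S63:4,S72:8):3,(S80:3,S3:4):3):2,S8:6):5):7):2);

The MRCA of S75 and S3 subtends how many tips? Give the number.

The MRCA of S75 and S3 is the node subtending ((S55,S75),((S4,(S15,((S25,S30),((S47,S77),S29)))),(((S63,S72),(S80,S3)),S8))).
That clade contains 14 terminal taxa: S15, S25, S29, S3, S30, S4, S47, S55, S63, S72, S75, S77, S8, S80.

14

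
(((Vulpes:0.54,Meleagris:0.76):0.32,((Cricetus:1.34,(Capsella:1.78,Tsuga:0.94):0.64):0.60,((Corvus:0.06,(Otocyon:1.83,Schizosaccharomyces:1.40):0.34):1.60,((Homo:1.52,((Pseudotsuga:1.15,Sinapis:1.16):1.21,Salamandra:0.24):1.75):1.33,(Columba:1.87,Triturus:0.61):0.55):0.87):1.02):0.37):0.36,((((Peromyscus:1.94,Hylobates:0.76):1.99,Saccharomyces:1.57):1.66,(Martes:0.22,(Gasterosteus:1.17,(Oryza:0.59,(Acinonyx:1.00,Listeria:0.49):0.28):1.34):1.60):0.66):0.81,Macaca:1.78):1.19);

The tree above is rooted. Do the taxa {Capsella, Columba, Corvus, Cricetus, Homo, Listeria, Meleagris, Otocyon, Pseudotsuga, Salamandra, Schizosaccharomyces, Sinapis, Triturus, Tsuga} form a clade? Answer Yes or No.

The MRCA of the listed taxa is the root, so the smallest clade containing them is the whole tree.
That clade also contains Acinonyx, Gasterosteus, Hylobates, Macaca, Martes, Oryza, Peromyscus, Saccharomyces, Vulpes, which are not in the proposed group, so the group is not monophyletic.

No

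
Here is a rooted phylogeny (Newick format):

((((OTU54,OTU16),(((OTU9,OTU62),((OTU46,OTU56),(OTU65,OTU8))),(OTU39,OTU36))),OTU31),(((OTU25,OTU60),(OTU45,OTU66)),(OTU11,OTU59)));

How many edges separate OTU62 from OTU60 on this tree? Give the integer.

10

The MRCA of OTU62 and OTU60 is the root of the tree.
From OTU62 up to that node: 6 branches. From OTU60 up to the same node: 4 branches. Total: 6 + 4 = 10.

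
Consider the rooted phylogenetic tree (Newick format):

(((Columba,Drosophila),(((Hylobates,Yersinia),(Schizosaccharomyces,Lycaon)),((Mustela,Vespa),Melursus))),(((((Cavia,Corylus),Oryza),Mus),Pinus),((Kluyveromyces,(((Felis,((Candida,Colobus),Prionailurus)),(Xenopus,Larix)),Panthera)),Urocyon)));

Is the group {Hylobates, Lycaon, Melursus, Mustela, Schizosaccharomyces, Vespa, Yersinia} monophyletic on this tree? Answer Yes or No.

The most recent common ancestor of these taxa subtends (((Hylobates,Yersinia),(Schizosaccharomyces,Lycaon)),((Mustela,Vespa),Melursus)).
That clade has exactly 7 tips — every listed taxon and nothing else — so the group is monophyletic.

Yes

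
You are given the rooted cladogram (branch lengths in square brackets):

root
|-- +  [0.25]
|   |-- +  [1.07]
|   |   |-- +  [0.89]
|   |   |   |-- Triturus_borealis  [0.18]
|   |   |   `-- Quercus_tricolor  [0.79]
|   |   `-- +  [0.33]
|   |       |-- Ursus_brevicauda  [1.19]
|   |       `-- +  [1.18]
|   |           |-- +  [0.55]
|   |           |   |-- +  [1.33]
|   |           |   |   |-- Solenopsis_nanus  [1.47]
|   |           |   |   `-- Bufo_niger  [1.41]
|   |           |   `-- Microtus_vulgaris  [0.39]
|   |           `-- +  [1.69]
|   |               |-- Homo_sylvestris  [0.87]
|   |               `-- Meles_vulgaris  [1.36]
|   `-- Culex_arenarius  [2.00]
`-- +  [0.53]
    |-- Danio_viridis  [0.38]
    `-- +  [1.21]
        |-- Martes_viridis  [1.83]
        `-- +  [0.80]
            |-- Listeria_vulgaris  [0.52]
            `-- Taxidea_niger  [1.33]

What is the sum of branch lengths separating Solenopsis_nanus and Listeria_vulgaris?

9.24

The path runs Solenopsis_nanus → … → MRCA → … → Listeria_vulgaris; the MRCA is the root of the tree.
Branch lengths along that path: 1.47 + 1.33 + 0.55 + 1.18 + 0.33 + 1.07 + 0.25 + 0.53 + 1.21 + 0.80 + 0.52 = 9.24.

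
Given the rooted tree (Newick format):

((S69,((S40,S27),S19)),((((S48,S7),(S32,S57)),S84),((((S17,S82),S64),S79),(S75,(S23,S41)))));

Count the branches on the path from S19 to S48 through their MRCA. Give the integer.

8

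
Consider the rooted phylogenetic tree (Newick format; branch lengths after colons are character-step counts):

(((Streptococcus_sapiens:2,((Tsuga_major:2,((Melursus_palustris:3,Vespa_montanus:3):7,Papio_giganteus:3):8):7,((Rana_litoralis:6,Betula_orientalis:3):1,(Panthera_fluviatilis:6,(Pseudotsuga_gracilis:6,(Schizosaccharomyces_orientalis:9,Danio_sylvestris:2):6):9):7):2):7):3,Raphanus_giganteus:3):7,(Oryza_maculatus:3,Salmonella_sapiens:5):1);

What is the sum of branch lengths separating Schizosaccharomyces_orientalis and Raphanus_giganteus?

The path runs Schizosaccharomyces_orientalis → … → MRCA → … → Raphanus_giganteus; the MRCA is the node subtending ((Streptococcus_sapiens,((Tsuga_major,((Melursus_palustris,Vespa_montanus),Papio_giganteus)),((Rana_litoralis,Betula_orientalis),(Panthera_fluviatilis,(Pseudotsuga_gracilis,(Schizosaccharomyces_orientalis,Danio_sylvestris)))))),Raphanus_giganteus).
Branch lengths along that path: 9 + 6 + 9 + 7 + 2 + 7 + 3 + 3 = 46.

46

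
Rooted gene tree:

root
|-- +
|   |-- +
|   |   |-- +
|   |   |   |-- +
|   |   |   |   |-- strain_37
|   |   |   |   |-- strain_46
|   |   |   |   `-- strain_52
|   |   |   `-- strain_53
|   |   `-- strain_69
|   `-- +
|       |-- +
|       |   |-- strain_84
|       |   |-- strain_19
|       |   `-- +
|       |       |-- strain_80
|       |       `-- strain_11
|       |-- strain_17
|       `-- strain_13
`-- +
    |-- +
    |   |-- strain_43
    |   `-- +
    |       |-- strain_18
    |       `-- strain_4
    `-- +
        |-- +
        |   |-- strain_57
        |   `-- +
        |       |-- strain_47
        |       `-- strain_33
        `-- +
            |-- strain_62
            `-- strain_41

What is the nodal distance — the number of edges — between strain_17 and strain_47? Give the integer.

The MRCA of strain_17 and strain_47 is the root of the tree.
From strain_17 up to that node: 3 branches. From strain_47 up to the same node: 5 branches. Total: 3 + 5 = 8.

8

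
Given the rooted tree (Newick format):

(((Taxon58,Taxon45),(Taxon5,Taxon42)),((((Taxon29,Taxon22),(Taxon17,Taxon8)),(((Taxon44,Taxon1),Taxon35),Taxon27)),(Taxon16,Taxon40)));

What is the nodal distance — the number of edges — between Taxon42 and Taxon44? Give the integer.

9

The MRCA of Taxon42 and Taxon44 is the root of the tree.
From Taxon42 up to that node: 3 branches. From Taxon44 up to the same node: 6 branches. Total: 3 + 6 = 9.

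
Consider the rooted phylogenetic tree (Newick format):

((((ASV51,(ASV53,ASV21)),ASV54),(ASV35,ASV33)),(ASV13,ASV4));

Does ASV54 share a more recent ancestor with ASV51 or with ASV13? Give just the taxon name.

The MRCA of ASV54 and ASV51 subtends ((ASV51,(ASV53,ASV21)),ASV54) (4 taxa).
The MRCA of ASV54 and ASV13 is the root, subtending the entire tree (8 taxa).
The first is nested inside the second, so ASV54 shares a more recent common ancestor with ASV51.

ASV51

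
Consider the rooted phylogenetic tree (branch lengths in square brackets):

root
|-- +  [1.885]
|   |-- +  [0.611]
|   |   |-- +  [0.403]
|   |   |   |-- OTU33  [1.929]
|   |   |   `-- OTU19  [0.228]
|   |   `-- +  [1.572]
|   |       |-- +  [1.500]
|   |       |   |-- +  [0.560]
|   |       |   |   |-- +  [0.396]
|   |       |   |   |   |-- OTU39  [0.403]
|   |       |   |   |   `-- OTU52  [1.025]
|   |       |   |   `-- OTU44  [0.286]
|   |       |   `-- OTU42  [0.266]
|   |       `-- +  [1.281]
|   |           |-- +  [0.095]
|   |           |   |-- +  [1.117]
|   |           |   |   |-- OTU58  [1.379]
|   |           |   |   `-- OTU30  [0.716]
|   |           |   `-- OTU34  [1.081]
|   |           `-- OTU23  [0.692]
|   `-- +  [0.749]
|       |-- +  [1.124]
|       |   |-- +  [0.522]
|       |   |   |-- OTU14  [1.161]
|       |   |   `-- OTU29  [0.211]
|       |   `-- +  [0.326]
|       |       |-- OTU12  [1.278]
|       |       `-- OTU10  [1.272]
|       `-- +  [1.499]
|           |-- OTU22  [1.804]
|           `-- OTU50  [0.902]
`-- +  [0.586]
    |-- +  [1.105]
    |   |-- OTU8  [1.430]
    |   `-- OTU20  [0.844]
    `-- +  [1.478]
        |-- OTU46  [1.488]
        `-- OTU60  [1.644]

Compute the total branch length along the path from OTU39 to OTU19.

The path runs OTU39 → … → MRCA → … → OTU19; the MRCA is the node subtending ((OTU33,OTU19),((((OTU39,OTU52),OTU44),OTU42),(((OTU58,OTU30),OTU34),OTU23))).
Branch lengths along that path: 0.403 + 0.396 + 0.560 + 1.500 + 1.572 + 0.403 + 0.228 = 5.062.

5.062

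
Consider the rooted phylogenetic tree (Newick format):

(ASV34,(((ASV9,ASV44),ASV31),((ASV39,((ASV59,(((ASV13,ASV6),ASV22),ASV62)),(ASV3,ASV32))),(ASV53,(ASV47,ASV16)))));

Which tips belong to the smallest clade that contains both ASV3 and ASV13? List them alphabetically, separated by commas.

Tracing ASV3: it sits inside (ASV3,ASV32).
Tracing ASV13: it sits inside (ASV13,ASV6).
The smallest clade enclosing both is ((ASV59,(((ASV13,ASV6),ASV22),ASV62)),(ASV3,ASV32)); the answer is its 7 terminal taxa in alphabetical order.

ASV13, ASV22, ASV3, ASV32, ASV59, ASV6, ASV62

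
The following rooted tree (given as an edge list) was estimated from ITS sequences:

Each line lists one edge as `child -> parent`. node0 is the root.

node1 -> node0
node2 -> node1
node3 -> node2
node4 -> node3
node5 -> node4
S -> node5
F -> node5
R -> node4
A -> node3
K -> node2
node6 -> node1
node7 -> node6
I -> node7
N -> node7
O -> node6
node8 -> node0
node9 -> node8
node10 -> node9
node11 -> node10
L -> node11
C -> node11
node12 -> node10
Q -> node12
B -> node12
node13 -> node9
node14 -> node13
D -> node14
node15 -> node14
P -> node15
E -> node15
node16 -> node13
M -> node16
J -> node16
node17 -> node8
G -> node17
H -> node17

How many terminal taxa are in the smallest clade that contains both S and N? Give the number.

8

The MRCA of S and N is the node subtending (((((S,F),R),A),K),((I,N),O)).
That clade contains 8 terminal taxa: A, F, I, K, N, O, R, S.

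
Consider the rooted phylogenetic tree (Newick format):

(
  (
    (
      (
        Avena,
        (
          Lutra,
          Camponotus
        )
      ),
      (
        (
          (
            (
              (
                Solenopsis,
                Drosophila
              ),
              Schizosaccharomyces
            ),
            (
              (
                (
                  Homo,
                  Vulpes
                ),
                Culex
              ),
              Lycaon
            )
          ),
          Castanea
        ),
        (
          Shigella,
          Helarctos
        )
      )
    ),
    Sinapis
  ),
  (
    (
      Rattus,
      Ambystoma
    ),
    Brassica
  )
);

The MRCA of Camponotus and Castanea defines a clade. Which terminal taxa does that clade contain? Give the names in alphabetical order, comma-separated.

Tracing Camponotus: it sits inside (Lutra,Camponotus).
Tracing Castanea: it sits inside ((((Solenopsis,Drosophila),Schizosaccharomyces),(((Homo,Vulpes),Culex),Lycaon)),Castanea).
The smallest clade enclosing both is ((Avena,(Lutra,Camponotus)),(((((Solenopsis,Drosophila),Schizosaccharomyces),(((Homo,Vulpes),Culex),Lycaon)),Castanea),(Shigella,Helarctos))); the answer is its 13 terminal taxa in alphabetical order.

Avena, Camponotus, Castanea, Culex, Drosophila, Helarctos, Homo, Lutra, Lycaon, Schizosaccharomyces, Shigella, Solenopsis, Vulpes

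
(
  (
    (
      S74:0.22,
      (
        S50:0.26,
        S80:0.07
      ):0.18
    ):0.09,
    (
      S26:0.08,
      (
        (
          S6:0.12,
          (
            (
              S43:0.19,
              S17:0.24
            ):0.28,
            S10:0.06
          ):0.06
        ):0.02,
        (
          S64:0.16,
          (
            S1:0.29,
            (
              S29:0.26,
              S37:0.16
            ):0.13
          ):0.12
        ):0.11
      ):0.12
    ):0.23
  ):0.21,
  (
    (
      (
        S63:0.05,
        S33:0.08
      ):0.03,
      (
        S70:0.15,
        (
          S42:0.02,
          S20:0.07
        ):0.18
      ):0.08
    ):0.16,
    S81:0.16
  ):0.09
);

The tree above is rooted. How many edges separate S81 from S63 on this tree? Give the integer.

The MRCA of S81 and S63 is the node subtending (((S63,S33),(S70,(S42,S20))),S81).
From S81 up to that node: 1 branch. From S63 up to the same node: 3 branches. Total: 1 + 3 = 4.

4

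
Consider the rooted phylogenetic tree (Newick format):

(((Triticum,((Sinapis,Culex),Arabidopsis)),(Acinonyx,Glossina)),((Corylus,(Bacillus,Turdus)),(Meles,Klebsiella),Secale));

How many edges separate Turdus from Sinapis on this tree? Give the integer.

The MRCA of Turdus and Sinapis is the root of the tree.
From Turdus up to that node: 4 branches. From Sinapis up to the same node: 5 branches. Total: 4 + 5 = 9.

9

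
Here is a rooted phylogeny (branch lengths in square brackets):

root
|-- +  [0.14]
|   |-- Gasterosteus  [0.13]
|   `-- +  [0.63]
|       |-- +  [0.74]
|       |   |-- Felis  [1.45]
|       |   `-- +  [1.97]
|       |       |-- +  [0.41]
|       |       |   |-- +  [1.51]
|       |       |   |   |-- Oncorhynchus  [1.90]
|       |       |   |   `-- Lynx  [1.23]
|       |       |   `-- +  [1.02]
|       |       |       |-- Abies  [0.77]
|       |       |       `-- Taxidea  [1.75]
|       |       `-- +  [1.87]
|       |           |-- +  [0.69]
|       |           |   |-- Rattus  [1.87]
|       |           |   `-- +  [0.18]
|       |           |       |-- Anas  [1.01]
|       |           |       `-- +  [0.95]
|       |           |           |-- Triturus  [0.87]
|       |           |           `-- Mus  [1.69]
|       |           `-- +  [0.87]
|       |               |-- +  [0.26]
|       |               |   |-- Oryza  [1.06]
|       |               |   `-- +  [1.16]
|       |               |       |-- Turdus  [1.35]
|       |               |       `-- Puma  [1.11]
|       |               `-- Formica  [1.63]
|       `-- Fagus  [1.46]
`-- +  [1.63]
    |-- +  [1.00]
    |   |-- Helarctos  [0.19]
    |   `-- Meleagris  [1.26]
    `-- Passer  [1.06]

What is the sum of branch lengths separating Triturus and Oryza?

4.88

The path runs Triturus → … → MRCA → … → Oryza; the MRCA is the node subtending ((Rattus,(Anas,(Triturus,Mus))),((Oryza,(Turdus,Puma)),Formica)).
Branch lengths along that path: 0.87 + 0.95 + 0.18 + 0.69 + 0.87 + 0.26 + 1.06 = 4.88.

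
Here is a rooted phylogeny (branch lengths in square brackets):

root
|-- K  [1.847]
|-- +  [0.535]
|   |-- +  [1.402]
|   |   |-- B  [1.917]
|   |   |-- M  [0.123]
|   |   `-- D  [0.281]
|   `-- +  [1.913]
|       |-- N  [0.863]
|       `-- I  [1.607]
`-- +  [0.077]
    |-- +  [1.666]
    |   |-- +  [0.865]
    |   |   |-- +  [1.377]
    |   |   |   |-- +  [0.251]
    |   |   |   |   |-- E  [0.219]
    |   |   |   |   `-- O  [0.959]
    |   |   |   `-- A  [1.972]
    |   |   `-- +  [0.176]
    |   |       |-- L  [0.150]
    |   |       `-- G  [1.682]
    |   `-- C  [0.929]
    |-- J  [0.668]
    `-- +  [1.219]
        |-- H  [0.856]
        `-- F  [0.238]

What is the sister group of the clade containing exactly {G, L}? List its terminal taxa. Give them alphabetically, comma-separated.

The clade containing exactly {G, L} attaches to the tree at the node subtending (((E,O),A),(L,G)).
The other lineage descending from that same node — the sister group — is ((E,O),A); its 3 tips in alphabetical order are the answer.

A, E, O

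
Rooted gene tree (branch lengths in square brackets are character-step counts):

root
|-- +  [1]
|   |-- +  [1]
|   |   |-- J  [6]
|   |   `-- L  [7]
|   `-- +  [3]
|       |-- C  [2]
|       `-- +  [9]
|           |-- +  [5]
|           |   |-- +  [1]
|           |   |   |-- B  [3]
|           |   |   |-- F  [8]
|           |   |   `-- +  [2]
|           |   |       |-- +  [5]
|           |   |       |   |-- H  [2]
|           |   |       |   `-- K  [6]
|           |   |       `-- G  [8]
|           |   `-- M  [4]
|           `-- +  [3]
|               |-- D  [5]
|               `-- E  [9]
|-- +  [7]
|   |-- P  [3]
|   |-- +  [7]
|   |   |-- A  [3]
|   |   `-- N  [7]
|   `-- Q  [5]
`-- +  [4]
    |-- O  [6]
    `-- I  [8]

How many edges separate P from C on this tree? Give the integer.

5

The MRCA of P and C is the root of the tree.
From P up to that node: 2 branches. From C up to the same node: 3 branches. Total: 2 + 3 = 5.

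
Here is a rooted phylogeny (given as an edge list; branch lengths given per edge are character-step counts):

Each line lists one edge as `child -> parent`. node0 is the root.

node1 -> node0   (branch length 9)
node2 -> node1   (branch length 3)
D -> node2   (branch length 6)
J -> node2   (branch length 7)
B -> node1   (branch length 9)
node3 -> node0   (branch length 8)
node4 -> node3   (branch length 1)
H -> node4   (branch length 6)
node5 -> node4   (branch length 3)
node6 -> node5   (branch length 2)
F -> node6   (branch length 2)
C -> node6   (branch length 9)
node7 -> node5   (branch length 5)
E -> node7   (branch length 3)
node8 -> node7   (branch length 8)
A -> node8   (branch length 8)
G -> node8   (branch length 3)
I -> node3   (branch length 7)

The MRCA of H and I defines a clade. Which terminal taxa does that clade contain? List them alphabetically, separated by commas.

A, C, E, F, G, H, I

Tracing H: it sits inside (H,((F,C),(E,(A,G)))).
Tracing I: it sits inside ((H,((F,C),(E,(A,G)))),I).
The smallest clade enclosing both is ((H,((F,C),(E,(A,G)))),I); the answer is its 7 terminal taxa in alphabetical order.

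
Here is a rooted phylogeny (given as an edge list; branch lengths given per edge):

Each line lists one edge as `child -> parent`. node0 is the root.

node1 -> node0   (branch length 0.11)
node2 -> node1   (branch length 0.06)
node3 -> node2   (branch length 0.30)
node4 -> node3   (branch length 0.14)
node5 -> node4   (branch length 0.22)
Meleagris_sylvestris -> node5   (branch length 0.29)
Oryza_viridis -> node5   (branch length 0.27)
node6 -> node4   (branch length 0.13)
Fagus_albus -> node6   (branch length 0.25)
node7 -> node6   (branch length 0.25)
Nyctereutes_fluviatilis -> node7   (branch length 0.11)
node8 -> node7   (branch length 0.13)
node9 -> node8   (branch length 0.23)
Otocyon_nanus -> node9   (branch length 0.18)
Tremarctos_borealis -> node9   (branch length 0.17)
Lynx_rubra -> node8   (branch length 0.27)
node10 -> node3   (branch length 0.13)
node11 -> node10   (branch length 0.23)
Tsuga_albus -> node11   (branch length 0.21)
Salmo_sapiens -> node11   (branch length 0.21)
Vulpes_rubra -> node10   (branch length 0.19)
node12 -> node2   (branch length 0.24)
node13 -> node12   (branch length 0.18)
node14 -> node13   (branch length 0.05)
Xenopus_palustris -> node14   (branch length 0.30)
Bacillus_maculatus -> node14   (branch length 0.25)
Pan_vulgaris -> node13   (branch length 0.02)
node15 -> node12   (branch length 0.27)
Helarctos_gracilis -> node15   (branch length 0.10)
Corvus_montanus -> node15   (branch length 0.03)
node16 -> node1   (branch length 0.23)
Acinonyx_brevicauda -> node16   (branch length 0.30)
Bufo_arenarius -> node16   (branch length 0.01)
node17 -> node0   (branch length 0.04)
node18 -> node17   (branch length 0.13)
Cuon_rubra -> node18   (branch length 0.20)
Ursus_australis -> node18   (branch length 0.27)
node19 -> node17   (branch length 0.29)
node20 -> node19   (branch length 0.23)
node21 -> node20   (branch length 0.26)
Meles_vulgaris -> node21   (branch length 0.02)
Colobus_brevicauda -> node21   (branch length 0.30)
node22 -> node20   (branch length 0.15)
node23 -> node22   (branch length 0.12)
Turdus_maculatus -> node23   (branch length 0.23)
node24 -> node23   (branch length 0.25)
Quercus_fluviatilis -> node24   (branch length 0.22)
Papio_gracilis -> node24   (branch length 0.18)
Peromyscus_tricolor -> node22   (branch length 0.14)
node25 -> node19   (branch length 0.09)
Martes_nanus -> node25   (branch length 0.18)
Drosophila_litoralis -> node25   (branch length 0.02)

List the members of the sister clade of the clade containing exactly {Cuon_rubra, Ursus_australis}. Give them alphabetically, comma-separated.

Colobus_brevicauda, Drosophila_litoralis, Martes_nanus, Meles_vulgaris, Papio_gracilis, Peromyscus_tricolor, Quercus_fluviatilis, Turdus_maculatus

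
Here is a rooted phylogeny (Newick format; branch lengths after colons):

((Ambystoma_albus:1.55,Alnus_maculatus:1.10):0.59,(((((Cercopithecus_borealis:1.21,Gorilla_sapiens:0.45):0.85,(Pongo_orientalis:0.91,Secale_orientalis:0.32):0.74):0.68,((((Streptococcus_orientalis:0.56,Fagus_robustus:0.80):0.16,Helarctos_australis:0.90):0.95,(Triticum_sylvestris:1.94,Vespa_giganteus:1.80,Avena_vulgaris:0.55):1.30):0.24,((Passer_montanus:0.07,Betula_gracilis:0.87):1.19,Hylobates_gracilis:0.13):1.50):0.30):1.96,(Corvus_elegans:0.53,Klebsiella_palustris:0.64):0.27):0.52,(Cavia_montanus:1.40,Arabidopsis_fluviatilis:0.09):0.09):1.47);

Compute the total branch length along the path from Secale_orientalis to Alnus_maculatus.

The path runs Secale_orientalis → … → MRCA → … → Alnus_maculatus; the MRCA is the root of the tree.
Branch lengths along that path: 0.32 + 0.74 + 0.68 + 1.96 + 0.52 + 1.47 + 0.59 + 1.10 = 7.38.

7.38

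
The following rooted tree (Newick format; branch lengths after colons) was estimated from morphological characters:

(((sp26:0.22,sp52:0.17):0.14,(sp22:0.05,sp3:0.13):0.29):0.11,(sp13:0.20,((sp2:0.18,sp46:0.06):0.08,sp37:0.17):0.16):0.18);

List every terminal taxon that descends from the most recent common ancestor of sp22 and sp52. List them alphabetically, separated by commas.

Tracing sp22: it sits inside (sp22,sp3).
Tracing sp52: it sits inside (sp26,sp52).
The smallest clade enclosing both is ((sp26,sp52),(sp22,sp3)); the answer is its 4 terminal taxa in alphabetical order.

sp22, sp26, sp3, sp52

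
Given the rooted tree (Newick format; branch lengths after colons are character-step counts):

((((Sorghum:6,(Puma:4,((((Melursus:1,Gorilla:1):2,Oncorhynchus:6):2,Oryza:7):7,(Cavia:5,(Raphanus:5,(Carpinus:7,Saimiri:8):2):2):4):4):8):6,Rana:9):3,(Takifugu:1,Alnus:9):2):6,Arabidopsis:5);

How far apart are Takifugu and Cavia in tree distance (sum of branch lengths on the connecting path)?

33

The path runs Takifugu → … → MRCA → … → Cavia; the MRCA is the node subtending (((Sorghum,(Puma,((((Melursus,Gorilla),Oncorhynchus),Oryza),(Cavia,(Raphanus,(Carpinus,Saimiri)))))),Rana),(Takifugu,Alnus)).
Branch lengths along that path: 1 + 2 + 3 + 6 + 8 + 4 + 4 + 5 = 33.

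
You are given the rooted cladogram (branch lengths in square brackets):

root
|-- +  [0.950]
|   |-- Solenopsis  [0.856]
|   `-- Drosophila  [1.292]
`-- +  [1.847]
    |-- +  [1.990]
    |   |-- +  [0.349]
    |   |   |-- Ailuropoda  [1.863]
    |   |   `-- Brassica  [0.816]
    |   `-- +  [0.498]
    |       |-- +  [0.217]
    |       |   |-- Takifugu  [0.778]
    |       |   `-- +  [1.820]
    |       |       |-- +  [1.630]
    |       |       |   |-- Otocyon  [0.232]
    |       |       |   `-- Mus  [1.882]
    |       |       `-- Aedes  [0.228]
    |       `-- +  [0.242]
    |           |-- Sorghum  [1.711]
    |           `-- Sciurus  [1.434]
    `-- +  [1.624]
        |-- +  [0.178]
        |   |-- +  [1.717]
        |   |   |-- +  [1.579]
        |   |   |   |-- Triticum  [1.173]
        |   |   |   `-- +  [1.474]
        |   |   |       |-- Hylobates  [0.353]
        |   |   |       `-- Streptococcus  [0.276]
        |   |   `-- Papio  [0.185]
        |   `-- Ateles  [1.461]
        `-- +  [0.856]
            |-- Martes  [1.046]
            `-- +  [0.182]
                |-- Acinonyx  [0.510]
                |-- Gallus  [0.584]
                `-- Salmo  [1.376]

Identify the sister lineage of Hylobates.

Hylobates attaches to the tree at the node subtending (Hylobates,Streptococcus).
The other lineage descending from that same node — the sister group — is the single tip Streptococcus.

Streptococcus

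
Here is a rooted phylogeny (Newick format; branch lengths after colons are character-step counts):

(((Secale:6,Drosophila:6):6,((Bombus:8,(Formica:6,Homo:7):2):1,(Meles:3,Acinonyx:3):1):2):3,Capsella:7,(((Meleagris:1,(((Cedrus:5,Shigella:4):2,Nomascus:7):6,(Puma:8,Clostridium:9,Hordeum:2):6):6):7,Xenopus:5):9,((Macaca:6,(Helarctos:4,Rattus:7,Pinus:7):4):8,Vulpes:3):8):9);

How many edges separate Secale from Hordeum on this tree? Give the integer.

The MRCA of Secale and Hordeum is the root of the tree.
From Secale up to that node: 3 branches. From Hordeum up to the same node: 6 branches. Total: 3 + 6 = 9.

9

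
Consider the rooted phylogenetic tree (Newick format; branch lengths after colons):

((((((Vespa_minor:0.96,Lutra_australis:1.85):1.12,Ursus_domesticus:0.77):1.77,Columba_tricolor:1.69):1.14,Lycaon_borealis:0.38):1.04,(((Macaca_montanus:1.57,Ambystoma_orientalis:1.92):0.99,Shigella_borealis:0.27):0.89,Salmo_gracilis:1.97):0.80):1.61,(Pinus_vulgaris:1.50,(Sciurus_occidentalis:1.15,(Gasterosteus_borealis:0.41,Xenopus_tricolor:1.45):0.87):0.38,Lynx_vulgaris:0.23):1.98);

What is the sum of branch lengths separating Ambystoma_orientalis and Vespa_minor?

10.63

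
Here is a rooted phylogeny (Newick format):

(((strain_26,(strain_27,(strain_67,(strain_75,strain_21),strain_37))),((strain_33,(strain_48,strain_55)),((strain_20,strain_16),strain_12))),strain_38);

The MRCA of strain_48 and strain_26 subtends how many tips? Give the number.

The MRCA of strain_48 and strain_26 is the node subtending ((strain_26,(strain_27,(strain_67,(strain_75,strain_21),strain_37))),((strain_33,(strain_48,strain_55)),((strain_20,strain_16),strain_12))).
That clade contains 12 terminal taxa: strain_12, strain_16, strain_20, strain_21, strain_26, strain_27, strain_33, strain_37, strain_48, strain_55, strain_67, strain_75.

12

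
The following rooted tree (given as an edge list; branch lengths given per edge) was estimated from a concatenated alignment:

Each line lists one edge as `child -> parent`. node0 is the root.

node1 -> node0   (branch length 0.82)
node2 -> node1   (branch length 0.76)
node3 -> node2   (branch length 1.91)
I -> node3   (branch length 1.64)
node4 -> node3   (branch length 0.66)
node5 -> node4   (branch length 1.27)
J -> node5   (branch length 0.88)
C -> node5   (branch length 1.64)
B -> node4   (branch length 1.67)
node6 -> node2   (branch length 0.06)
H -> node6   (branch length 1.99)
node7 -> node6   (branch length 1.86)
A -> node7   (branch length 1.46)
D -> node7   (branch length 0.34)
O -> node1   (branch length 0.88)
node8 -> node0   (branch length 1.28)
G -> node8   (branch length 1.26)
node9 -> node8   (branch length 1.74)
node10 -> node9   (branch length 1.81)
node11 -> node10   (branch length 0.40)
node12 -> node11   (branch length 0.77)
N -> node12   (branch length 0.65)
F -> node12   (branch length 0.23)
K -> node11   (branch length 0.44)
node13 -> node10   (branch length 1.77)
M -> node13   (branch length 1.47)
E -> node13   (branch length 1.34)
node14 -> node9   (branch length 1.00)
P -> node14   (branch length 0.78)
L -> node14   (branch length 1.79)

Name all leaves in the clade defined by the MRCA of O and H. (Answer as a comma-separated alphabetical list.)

A, B, C, D, H, I, J, O

Tracing O: it sits inside (((I,((J,C),B)),(H,(A,D))),O).
Tracing H: it sits inside (H,(A,D)).
The smallest clade enclosing both is (((I,((J,C),B)),(H,(A,D))),O); the answer is its 8 terminal taxa in alphabetical order.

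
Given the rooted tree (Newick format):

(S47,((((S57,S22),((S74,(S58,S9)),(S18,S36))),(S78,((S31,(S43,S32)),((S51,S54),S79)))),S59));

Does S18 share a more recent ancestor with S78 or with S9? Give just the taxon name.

S9

The MRCA of S18 and S9 subtends ((S74,(S58,S9)),(S18,S36)) (5 taxa).
The MRCA of S18 and S78 subtends (((S57,S22),((S74,(S58,S9)),(S18,S36))),(S78,((S31,(S43,S32)),((S51,S54),S79)))) (14 taxa).
The first is nested inside the second, so S18 shares a more recent common ancestor with S9.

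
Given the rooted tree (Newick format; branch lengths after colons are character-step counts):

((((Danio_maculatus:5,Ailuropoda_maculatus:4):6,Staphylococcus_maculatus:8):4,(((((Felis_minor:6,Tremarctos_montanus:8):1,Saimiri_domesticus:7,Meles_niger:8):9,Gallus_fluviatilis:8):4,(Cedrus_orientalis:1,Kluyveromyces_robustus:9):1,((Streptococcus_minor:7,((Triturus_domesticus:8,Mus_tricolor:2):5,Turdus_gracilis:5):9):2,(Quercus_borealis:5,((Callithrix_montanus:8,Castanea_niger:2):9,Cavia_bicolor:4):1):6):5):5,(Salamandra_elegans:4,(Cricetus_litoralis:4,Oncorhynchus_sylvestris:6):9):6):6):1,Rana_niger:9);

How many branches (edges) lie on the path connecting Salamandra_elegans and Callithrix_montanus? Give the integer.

8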